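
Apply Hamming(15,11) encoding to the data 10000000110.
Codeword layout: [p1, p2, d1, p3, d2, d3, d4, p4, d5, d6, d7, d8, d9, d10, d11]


Parity bits: p1=0, p2=0, p3=0, p4=0

001000000000110


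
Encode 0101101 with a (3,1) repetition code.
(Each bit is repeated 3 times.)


Each bit -> 3 copies

000111000111111000111


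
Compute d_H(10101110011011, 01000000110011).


XOR: 11101110101000
Count of 1s: 8

8


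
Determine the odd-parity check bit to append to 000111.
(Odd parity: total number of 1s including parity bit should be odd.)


Number of 1s in data: 3
Parity bit: 0

0


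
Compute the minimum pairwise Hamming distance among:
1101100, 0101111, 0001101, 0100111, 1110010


Comparing all pairs, minimum distance: 1
Can detect 0 errors, correct 0 errors

1


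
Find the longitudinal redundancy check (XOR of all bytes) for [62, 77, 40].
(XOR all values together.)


XOR chain: 62 ^ 77 ^ 40 = 91

91


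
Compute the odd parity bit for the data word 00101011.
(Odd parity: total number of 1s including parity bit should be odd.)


Number of 1s in data: 4
Parity bit: 1

1


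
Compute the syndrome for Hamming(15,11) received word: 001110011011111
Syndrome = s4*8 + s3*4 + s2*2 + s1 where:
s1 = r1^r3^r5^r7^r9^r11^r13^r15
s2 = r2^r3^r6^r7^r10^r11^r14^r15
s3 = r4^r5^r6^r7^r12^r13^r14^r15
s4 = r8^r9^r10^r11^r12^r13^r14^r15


s1=0, s2=0, s3=0, s4=1

Syndrome = 8 (error at position 8)


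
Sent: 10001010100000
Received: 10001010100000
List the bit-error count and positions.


XOR: 00000000000000

0 errors (received matches sent)


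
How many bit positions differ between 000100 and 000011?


XOR: 000111
Count of 1s: 3

3


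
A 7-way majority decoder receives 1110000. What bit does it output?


Ones: 3 out of 7
Threshold: 4

0 (3/7 voted 1)


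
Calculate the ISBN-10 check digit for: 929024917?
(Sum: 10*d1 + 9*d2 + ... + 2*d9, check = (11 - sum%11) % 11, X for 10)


Weighted sum: 265
265 mod 11 = 1

Check digit: X


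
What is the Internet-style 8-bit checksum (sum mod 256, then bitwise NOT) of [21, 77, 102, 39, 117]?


Sum = 356 mod 256 = 100
Complement = 155

155


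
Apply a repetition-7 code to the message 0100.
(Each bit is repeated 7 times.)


Each bit -> 7 copies

0000000111111100000000000000


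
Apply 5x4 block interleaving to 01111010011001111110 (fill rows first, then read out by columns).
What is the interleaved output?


Matrix:
  0111
  1010
  0110
  0111
  1110
Read columns: 01001101111111110010

01001101111111110010


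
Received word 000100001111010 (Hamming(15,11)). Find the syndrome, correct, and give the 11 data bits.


Syndrome = 14: error at position 14

Data: 00001111000 (corrected bit 14)


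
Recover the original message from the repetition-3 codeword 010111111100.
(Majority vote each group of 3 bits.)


Groups: 010, 111, 111, 100
Majority votes: 0110

0110


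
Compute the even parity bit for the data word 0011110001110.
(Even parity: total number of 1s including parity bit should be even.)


Number of 1s in data: 7
Parity bit: 1

1


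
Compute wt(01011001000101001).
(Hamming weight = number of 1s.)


Counting 1s in 01011001000101001

7


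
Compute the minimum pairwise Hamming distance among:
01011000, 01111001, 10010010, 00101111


Comparing all pairs, minimum distance: 2
Can detect 1 errors, correct 0 errors

2


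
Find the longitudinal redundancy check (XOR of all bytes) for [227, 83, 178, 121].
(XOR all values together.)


XOR chain: 227 ^ 83 ^ 178 ^ 121 = 123

123


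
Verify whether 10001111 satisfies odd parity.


Number of 1s: 5

Yes, parity is correct (5 ones)


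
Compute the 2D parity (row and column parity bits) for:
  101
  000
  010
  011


Row parities: 0010
Column parities: 100

Row P: 0010, Col P: 100, Corner: 1


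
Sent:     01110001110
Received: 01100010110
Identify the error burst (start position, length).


XOR: 00010011000

Burst at position 3, length 5


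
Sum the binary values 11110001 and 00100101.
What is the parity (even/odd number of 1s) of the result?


11110001 = 241
00100101 = 37
Sum = 278 = 100010110
1s count = 4

even parity (4 ones in 100010110)


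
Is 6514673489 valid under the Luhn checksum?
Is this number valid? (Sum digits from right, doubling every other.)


Luhn sum = 50
50 mod 10 = 0

Valid (Luhn sum mod 10 = 0)


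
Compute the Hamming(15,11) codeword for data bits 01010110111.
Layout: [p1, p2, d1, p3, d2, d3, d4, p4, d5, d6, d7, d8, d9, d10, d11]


Parity bits: p1=1, p2=1, p3=1, p4=1

110110110110111


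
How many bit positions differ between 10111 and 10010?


XOR: 00101
Count of 1s: 2

2


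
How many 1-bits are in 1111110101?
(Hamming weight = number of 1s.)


Counting 1s in 1111110101

8


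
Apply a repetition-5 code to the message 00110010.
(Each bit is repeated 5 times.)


Each bit -> 5 copies

0000000000111111111100000000001111100000


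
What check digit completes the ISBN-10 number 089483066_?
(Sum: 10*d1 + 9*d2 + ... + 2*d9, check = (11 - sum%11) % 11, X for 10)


Weighted sum: 265
265 mod 11 = 1

Check digit: X


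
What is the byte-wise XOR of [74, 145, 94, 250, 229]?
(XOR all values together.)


XOR chain: 74 ^ 145 ^ 94 ^ 250 ^ 229 = 154

154


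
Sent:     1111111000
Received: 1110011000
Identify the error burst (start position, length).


XOR: 0001100000

Burst at position 3, length 2


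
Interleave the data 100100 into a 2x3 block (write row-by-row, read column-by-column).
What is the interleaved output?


Matrix:
  100
  100
Read columns: 110000

110000


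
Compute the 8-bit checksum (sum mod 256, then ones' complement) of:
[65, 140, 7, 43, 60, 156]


Sum = 471 mod 256 = 215
Complement = 40

40


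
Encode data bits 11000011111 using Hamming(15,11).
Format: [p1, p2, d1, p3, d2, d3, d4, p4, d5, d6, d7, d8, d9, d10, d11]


Parity bits: p1=1, p2=0, p3=1, p4=1

101110010011111


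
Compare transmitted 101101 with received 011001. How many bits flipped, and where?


XOR: 110100

3 error(s) at position(s): 0, 1, 3


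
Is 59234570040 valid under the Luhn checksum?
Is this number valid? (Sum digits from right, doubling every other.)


Luhn sum = 42
42 mod 10 = 2

Invalid (Luhn sum mod 10 = 2)


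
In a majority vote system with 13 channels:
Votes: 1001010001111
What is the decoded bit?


Ones: 7 out of 13
Threshold: 7

1 (7/13 voted 1)


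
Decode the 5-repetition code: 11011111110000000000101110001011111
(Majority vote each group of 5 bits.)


Groups: 11011, 11111, 00000, 00000, 10111, 00010, 11111
Majority votes: 1100101

1100101


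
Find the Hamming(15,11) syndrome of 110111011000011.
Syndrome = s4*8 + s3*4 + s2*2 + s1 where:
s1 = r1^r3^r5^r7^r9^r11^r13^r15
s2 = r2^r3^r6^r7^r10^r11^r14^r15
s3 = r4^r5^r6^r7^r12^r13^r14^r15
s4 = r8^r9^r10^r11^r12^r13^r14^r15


s1=0, s2=0, s3=1, s4=0

Syndrome = 4 (error at position 4)


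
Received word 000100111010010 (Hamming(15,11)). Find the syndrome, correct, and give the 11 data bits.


Syndrome = 7: error at position 7

Data: 00001010010 (corrected bit 7)


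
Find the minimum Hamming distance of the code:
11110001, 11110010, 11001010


Comparing all pairs, minimum distance: 2
Can detect 1 errors, correct 0 errors

2


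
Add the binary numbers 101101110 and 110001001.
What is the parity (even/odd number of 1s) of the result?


101101110 = 366
110001001 = 393
Sum = 759 = 1011110111
1s count = 8

even parity (8 ones in 1011110111)


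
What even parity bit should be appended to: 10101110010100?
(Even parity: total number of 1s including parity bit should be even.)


Number of 1s in data: 7
Parity bit: 1

1


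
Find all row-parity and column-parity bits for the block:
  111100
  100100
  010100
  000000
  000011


Row parities: 00000
Column parities: 001111

Row P: 00000, Col P: 001111, Corner: 0


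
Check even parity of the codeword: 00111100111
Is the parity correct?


Number of 1s: 7

No, parity error (7 ones)


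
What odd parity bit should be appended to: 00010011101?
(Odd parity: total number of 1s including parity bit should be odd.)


Number of 1s in data: 5
Parity bit: 0

0


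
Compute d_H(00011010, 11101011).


XOR: 11110001
Count of 1s: 5

5


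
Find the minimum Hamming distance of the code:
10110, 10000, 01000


Comparing all pairs, minimum distance: 2
Can detect 1 errors, correct 0 errors

2


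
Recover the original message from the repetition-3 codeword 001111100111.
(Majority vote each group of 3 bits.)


Groups: 001, 111, 100, 111
Majority votes: 0101

0101


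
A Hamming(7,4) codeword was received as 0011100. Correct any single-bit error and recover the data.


Syndrome = 2: error at position 2

Data: 1100 (corrected bit 2)


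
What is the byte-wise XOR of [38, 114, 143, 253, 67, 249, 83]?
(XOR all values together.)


XOR chain: 38 ^ 114 ^ 143 ^ 253 ^ 67 ^ 249 ^ 83 = 207

207


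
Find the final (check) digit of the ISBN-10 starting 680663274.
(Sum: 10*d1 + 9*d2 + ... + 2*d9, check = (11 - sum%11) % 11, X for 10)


Weighted sum: 262
262 mod 11 = 9

Check digit: 2


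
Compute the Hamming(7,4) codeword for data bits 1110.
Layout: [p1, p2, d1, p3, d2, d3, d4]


Parity bits: p1=0, p2=0, p3=0

0010110


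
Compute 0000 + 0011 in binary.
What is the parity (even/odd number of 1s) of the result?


0000 = 0
0011 = 3
Sum = 3 = 11
1s count = 2

even parity (2 ones in 11)


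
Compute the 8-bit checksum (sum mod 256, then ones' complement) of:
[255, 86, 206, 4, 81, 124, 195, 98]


Sum = 1049 mod 256 = 25
Complement = 230

230


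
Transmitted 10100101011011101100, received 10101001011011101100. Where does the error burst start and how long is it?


XOR: 00001100000000000000

Burst at position 4, length 2


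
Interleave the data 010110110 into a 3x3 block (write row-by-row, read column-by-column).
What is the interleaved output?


Matrix:
  010
  110
  110
Read columns: 011111000

011111000


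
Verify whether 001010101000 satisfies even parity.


Number of 1s: 4

Yes, parity is correct (4 ones)


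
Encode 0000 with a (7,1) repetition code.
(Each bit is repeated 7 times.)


Each bit -> 7 copies

0000000000000000000000000000


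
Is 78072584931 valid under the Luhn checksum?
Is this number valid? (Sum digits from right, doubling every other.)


Luhn sum = 54
54 mod 10 = 4

Invalid (Luhn sum mod 10 = 4)


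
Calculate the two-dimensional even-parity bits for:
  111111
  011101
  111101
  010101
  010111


Row parities: 00110
Column parities: 011101

Row P: 00110, Col P: 011101, Corner: 0


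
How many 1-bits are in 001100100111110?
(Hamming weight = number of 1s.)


Counting 1s in 001100100111110

8


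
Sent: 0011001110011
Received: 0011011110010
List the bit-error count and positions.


XOR: 0000010000001

2 error(s) at position(s): 5, 12


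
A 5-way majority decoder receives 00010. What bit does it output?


Ones: 1 out of 5
Threshold: 3

0 (1/5 voted 1)


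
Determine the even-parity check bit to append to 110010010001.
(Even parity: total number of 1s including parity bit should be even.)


Number of 1s in data: 5
Parity bit: 1

1


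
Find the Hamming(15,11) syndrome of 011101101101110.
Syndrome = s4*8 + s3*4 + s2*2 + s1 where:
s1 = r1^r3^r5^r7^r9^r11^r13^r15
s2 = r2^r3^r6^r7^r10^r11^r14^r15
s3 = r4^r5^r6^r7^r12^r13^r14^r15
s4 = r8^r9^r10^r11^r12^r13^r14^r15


s1=0, s2=0, s3=0, s4=1

Syndrome = 8 (error at position 8)


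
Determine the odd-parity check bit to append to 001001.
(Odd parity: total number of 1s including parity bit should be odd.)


Number of 1s in data: 2
Parity bit: 1

1


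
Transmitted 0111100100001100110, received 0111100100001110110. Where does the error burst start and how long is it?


XOR: 0000000000000010000

Burst at position 14, length 1


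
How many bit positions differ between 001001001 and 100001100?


XOR: 101000101
Count of 1s: 4

4


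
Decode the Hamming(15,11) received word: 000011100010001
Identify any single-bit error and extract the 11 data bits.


Syndrome = 0: no error detected

Data: 01110010001 (no errors)


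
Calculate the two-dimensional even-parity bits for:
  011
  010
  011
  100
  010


Row parities: 01011
Column parities: 100

Row P: 01011, Col P: 100, Corner: 1


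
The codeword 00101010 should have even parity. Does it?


Number of 1s: 3

No, parity error (3 ones)


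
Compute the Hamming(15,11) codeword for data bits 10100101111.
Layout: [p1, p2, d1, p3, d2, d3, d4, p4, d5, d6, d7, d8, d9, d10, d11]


Parity bits: p1=1, p2=1, p3=1, p4=1

111101010101111


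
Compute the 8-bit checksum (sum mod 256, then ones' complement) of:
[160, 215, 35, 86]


Sum = 496 mod 256 = 240
Complement = 15

15


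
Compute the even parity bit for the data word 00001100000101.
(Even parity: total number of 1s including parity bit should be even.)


Number of 1s in data: 4
Parity bit: 0

0


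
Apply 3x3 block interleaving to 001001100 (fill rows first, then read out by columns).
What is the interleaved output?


Matrix:
  001
  001
  100
Read columns: 001000110

001000110


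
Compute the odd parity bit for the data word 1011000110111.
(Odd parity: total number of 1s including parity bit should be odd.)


Number of 1s in data: 8
Parity bit: 1

1


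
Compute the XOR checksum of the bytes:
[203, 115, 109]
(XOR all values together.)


XOR chain: 203 ^ 115 ^ 109 = 213

213


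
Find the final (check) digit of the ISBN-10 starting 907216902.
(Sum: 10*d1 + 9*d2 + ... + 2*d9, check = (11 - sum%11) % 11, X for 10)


Weighted sum: 236
236 mod 11 = 5

Check digit: 6


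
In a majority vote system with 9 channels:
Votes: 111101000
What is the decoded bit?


Ones: 5 out of 9
Threshold: 5

1 (5/9 voted 1)


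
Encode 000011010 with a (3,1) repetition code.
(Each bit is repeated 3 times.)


Each bit -> 3 copies

000000000000111111000111000


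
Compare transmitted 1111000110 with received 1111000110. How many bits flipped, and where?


XOR: 0000000000

0 errors (received matches sent)


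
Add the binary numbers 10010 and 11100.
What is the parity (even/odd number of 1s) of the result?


10010 = 18
11100 = 28
Sum = 46 = 101110
1s count = 4

even parity (4 ones in 101110)


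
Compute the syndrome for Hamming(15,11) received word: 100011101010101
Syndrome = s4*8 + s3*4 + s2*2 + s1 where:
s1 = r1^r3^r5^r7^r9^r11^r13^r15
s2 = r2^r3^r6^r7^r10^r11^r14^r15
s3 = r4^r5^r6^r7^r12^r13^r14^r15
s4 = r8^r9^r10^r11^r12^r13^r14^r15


s1=1, s2=0, s3=1, s4=0

Syndrome = 5 (error at position 5)


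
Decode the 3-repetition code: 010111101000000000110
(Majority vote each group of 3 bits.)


Groups: 010, 111, 101, 000, 000, 000, 110
Majority votes: 0110001

0110001


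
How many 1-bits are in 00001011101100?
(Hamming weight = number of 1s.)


Counting 1s in 00001011101100

6


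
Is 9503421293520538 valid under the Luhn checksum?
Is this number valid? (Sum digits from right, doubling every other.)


Luhn sum = 65
65 mod 10 = 5

Invalid (Luhn sum mod 10 = 5)


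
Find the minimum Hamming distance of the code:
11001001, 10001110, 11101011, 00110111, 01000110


Comparing all pairs, minimum distance: 2
Can detect 1 errors, correct 0 errors

2


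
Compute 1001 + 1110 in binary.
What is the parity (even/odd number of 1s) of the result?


1001 = 9
1110 = 14
Sum = 23 = 10111
1s count = 4

even parity (4 ones in 10111)


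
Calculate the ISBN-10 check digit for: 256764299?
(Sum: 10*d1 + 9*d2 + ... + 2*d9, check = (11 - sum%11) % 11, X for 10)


Weighted sum: 271
271 mod 11 = 7

Check digit: 4


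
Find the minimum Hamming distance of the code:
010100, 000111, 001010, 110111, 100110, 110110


Comparing all pairs, minimum distance: 1
Can detect 0 errors, correct 0 errors

1


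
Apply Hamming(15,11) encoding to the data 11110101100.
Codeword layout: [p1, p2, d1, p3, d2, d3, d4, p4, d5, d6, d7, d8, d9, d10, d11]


Parity bits: p1=0, p2=0, p3=1, p4=1

001111110101100


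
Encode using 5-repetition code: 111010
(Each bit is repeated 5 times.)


Each bit -> 5 copies

111111111111111000001111100000


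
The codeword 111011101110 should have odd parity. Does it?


Number of 1s: 9

Yes, parity is correct (9 ones)


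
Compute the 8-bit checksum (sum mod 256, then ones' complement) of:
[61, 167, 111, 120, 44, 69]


Sum = 572 mod 256 = 60
Complement = 195

195


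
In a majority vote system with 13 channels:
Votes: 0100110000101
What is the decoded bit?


Ones: 5 out of 13
Threshold: 7

0 (5/13 voted 1)


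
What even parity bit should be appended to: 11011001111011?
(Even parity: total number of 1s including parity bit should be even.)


Number of 1s in data: 10
Parity bit: 0

0


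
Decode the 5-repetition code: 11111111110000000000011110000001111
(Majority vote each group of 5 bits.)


Groups: 11111, 11111, 00000, 00000, 01111, 00000, 01111
Majority votes: 1100101

1100101


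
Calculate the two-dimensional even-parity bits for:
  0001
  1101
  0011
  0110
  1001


Row parities: 11000
Column parities: 0000

Row P: 11000, Col P: 0000, Corner: 0


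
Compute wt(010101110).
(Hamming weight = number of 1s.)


Counting 1s in 010101110

5


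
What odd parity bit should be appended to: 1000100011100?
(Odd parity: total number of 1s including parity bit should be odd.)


Number of 1s in data: 5
Parity bit: 0

0


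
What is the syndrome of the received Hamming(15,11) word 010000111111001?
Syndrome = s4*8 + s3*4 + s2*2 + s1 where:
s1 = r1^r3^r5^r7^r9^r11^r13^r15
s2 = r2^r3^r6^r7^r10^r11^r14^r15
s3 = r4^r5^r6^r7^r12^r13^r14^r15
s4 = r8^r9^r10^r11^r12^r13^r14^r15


s1=0, s2=1, s3=1, s4=0

Syndrome = 6 (error at position 6)


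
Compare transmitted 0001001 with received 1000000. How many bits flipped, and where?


XOR: 1001001

3 error(s) at position(s): 0, 3, 6


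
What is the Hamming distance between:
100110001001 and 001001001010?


XOR: 101111000011
Count of 1s: 7

7


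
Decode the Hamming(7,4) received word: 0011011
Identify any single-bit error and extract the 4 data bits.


Syndrome = 6: error at position 6

Data: 1001 (corrected bit 6)


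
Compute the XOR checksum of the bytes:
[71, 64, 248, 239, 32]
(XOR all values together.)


XOR chain: 71 ^ 64 ^ 248 ^ 239 ^ 32 = 48

48


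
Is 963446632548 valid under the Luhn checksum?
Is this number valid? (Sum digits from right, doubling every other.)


Luhn sum = 70
70 mod 10 = 0

Valid (Luhn sum mod 10 = 0)


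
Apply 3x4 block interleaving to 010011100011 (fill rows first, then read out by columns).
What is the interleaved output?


Matrix:
  0100
  1110
  0011
Read columns: 010110011001

010110011001


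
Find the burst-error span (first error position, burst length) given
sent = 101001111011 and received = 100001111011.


XOR: 001000000000

Burst at position 2, length 1


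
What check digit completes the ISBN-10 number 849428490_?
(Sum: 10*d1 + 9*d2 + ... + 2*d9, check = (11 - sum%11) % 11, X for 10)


Weighted sum: 311
311 mod 11 = 3

Check digit: 8


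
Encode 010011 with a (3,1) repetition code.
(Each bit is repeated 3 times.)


Each bit -> 3 copies

000111000000111111


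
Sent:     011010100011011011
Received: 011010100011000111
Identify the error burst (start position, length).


XOR: 000000000000011100

Burst at position 13, length 3


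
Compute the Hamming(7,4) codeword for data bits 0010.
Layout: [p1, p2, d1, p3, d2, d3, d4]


Parity bits: p1=0, p2=1, p3=1

0101010


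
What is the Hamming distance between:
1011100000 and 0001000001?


XOR: 1010100001
Count of 1s: 4

4


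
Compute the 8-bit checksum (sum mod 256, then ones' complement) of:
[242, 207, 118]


Sum = 567 mod 256 = 55
Complement = 200

200


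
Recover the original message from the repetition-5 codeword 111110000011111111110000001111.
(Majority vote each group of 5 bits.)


Groups: 11111, 00000, 11111, 11111, 00000, 01111
Majority votes: 101101

101101


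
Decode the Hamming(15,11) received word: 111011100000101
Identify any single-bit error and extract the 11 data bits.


Syndrome = 6: error at position 6

Data: 11010000101 (corrected bit 6)


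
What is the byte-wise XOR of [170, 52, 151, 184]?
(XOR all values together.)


XOR chain: 170 ^ 52 ^ 151 ^ 184 = 177

177


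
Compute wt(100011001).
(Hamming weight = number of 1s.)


Counting 1s in 100011001

4


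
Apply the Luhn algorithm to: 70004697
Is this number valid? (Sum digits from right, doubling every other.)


Luhn sum = 35
35 mod 10 = 5

Invalid (Luhn sum mod 10 = 5)


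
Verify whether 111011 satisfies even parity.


Number of 1s: 5

No, parity error (5 ones)


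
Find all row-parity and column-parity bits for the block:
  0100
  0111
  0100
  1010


Row parities: 1110
Column parities: 1101

Row P: 1110, Col P: 1101, Corner: 1


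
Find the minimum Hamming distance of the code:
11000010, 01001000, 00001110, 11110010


Comparing all pairs, minimum distance: 2
Can detect 1 errors, correct 0 errors

2


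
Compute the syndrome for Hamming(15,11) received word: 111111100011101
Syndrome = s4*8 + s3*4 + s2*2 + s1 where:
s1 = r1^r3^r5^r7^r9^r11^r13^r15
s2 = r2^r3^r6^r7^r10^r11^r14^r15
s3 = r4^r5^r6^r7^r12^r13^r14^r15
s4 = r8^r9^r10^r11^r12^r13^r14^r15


s1=1, s2=0, s3=1, s4=0

Syndrome = 5 (error at position 5)


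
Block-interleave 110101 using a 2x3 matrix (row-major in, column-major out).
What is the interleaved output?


Matrix:
  110
  101
Read columns: 111001

111001


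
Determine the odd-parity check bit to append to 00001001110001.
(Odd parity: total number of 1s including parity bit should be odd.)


Number of 1s in data: 5
Parity bit: 0

0


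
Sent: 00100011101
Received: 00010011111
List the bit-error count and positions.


XOR: 00110000010

3 error(s) at position(s): 2, 3, 9


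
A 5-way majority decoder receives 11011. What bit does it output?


Ones: 4 out of 5
Threshold: 3

1 (4/5 voted 1)


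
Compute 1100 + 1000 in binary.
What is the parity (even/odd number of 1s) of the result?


1100 = 12
1000 = 8
Sum = 20 = 10100
1s count = 2

even parity (2 ones in 10100)


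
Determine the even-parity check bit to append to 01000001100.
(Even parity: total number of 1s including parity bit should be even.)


Number of 1s in data: 3
Parity bit: 1

1


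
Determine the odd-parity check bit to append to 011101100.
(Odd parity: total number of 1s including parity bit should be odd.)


Number of 1s in data: 5
Parity bit: 0

0


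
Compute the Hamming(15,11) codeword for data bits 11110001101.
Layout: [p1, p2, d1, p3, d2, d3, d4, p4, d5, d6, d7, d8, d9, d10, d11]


Parity bits: p1=1, p2=0, p3=0, p4=1

101011110001101


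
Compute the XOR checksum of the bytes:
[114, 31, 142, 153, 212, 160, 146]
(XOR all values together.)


XOR chain: 114 ^ 31 ^ 142 ^ 153 ^ 212 ^ 160 ^ 146 = 156

156


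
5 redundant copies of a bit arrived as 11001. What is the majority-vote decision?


Ones: 3 out of 5
Threshold: 3

1 (3/5 voted 1)


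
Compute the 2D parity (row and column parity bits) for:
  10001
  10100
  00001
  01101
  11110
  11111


Row parities: 001101
Column parities: 01000

Row P: 001101, Col P: 01000, Corner: 1


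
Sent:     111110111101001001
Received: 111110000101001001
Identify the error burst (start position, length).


XOR: 000000111000000000

Burst at position 6, length 3


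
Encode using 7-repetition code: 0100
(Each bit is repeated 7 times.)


Each bit -> 7 copies

0000000111111100000000000000


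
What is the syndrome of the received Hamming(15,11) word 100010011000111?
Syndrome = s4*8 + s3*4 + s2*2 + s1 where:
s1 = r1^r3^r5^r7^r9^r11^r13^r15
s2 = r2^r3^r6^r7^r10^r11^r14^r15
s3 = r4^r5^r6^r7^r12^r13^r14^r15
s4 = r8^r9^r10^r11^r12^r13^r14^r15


s1=1, s2=0, s3=0, s4=1

Syndrome = 9 (error at position 9)


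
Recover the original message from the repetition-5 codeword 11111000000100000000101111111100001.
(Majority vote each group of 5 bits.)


Groups: 11111, 00000, 01000, 00000, 10111, 11111, 00001
Majority votes: 1000110

1000110


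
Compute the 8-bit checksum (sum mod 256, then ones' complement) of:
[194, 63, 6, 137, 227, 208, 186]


Sum = 1021 mod 256 = 253
Complement = 2

2


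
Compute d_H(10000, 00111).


XOR: 10111
Count of 1s: 4

4


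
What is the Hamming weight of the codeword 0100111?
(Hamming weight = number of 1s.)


Counting 1s in 0100111

4


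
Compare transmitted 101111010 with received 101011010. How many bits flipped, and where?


XOR: 000100000

1 error(s) at position(s): 3


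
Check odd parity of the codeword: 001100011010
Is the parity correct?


Number of 1s: 5

Yes, parity is correct (5 ones)


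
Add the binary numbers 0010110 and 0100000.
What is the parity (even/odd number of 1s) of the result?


0010110 = 22
0100000 = 32
Sum = 54 = 110110
1s count = 4

even parity (4 ones in 110110)


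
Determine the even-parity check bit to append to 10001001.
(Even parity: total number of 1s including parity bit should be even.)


Number of 1s in data: 3
Parity bit: 1

1


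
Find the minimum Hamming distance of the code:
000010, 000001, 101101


Comparing all pairs, minimum distance: 2
Can detect 1 errors, correct 0 errors

2


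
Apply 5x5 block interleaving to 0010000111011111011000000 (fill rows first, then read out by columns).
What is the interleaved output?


Matrix:
  00100
  00111
  01111
  10110
  00000
Read columns: 0001000100111100111001100

0001000100111100111001100


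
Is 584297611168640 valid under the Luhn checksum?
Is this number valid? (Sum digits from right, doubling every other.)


Luhn sum = 72
72 mod 10 = 2

Invalid (Luhn sum mod 10 = 2)


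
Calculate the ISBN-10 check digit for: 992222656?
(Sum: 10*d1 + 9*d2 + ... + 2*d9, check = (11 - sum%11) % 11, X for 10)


Weighted sum: 274
274 mod 11 = 10

Check digit: 1


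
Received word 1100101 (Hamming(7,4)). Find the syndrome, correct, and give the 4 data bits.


Syndrome = 1: error at position 1

Data: 0101 (corrected bit 1)


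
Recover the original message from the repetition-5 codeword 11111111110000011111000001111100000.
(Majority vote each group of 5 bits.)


Groups: 11111, 11111, 00000, 11111, 00000, 11111, 00000
Majority votes: 1101010

1101010


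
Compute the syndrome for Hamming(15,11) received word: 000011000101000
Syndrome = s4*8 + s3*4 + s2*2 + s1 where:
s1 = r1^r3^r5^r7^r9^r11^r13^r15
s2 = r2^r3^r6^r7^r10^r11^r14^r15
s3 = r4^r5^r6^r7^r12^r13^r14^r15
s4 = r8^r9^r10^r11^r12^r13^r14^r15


s1=1, s2=0, s3=1, s4=0

Syndrome = 5 (error at position 5)


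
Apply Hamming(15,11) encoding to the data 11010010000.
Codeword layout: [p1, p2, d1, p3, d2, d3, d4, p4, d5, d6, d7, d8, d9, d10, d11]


Parity bits: p1=0, p2=1, p3=0, p4=1

011010110010000


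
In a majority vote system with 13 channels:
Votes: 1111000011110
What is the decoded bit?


Ones: 8 out of 13
Threshold: 7

1 (8/13 voted 1)


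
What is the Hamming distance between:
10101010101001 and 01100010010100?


XOR: 11001000111101
Count of 1s: 8

8


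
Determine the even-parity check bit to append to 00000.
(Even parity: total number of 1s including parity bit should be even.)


Number of 1s in data: 0
Parity bit: 0

0


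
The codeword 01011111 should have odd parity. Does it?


Number of 1s: 6

No, parity error (6 ones)


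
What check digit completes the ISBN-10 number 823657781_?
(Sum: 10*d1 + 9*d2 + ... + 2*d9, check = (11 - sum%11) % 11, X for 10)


Weighted sum: 283
283 mod 11 = 8

Check digit: 3


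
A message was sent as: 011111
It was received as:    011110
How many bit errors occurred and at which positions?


XOR: 000001

1 error(s) at position(s): 5


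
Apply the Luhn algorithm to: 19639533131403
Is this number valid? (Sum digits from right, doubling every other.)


Luhn sum = 54
54 mod 10 = 4

Invalid (Luhn sum mod 10 = 4)


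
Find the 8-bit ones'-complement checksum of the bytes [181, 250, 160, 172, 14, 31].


Sum = 808 mod 256 = 40
Complement = 215

215


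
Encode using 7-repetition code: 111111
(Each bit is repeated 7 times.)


Each bit -> 7 copies

111111111111111111111111111111111111111111


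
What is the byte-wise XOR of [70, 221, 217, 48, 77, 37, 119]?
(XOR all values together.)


XOR chain: 70 ^ 221 ^ 217 ^ 48 ^ 77 ^ 37 ^ 119 = 109

109


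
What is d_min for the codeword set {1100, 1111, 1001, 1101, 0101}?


Comparing all pairs, minimum distance: 1
Can detect 0 errors, correct 0 errors

1


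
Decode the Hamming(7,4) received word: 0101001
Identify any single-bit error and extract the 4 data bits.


Syndrome = 1: error at position 1

Data: 0001 (corrected bit 1)


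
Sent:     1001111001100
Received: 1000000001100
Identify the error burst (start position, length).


XOR: 0001111000000

Burst at position 3, length 4


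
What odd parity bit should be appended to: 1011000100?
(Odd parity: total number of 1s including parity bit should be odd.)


Number of 1s in data: 4
Parity bit: 1

1


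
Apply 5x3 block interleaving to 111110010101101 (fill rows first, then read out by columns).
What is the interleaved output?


Matrix:
  111
  110
  010
  101
  101
Read columns: 110111110010011

110111110010011


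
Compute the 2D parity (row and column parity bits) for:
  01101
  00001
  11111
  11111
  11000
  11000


Row parities: 111100
Column parities: 01100

Row P: 111100, Col P: 01100, Corner: 0


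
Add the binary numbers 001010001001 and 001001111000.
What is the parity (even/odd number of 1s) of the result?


001010001001 = 649
001001111000 = 632
Sum = 1281 = 10100000001
1s count = 3

odd parity (3 ones in 10100000001)


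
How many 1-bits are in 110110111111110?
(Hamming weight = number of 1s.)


Counting 1s in 110110111111110

12


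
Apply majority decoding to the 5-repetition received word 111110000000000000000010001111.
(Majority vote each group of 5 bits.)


Groups: 11111, 00000, 00000, 00000, 00100, 01111
Majority votes: 100001

100001


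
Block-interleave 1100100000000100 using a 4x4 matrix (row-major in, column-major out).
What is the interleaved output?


Matrix:
  1100
  1000
  0000
  0100
Read columns: 1100100100000000

1100100100000000


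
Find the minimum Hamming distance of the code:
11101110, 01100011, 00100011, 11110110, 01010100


Comparing all pairs, minimum distance: 1
Can detect 0 errors, correct 0 errors

1


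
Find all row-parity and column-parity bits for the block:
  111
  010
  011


Row parities: 110
Column parities: 110

Row P: 110, Col P: 110, Corner: 0


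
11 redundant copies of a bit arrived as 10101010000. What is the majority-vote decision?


Ones: 4 out of 11
Threshold: 6

0 (4/11 voted 1)


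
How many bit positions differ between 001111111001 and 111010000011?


XOR: 110101111010
Count of 1s: 8

8


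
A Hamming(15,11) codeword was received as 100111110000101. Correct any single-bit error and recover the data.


Syndrome = 11: error at position 11

Data: 01110010101 (corrected bit 11)


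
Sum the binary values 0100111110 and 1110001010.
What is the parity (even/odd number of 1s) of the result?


0100111110 = 318
1110001010 = 906
Sum = 1224 = 10011001000
1s count = 4

even parity (4 ones in 10011001000)


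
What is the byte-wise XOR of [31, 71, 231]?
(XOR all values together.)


XOR chain: 31 ^ 71 ^ 231 = 191

191


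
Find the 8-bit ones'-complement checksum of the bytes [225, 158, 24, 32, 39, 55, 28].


Sum = 561 mod 256 = 49
Complement = 206

206


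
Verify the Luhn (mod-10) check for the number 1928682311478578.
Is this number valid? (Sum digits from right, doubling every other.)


Luhn sum = 84
84 mod 10 = 4

Invalid (Luhn sum mod 10 = 4)


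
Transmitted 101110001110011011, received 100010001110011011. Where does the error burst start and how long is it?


XOR: 001100000000000000

Burst at position 2, length 2


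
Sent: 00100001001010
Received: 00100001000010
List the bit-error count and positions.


XOR: 00000000001000

1 error(s) at position(s): 10


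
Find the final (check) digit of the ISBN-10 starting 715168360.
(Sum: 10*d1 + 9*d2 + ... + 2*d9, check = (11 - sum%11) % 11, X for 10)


Weighted sum: 232
232 mod 11 = 1

Check digit: X


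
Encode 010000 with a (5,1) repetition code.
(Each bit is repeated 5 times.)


Each bit -> 5 copies

000001111100000000000000000000


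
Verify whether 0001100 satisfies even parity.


Number of 1s: 2

Yes, parity is correct (2 ones)


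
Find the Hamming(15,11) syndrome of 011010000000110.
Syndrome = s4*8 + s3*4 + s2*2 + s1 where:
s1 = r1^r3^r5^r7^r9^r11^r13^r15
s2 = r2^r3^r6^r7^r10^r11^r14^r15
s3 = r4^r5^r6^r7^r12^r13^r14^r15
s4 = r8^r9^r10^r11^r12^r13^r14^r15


s1=1, s2=1, s3=1, s4=0

Syndrome = 7 (error at position 7)


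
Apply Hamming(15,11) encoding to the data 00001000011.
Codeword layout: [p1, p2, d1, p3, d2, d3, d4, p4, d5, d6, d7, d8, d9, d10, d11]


Parity bits: p1=0, p2=0, p3=0, p4=1

000000011000011


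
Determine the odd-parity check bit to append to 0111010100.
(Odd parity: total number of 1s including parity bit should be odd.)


Number of 1s in data: 5
Parity bit: 0

0


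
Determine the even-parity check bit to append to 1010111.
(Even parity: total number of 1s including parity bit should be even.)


Number of 1s in data: 5
Parity bit: 1

1


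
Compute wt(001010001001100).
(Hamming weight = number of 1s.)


Counting 1s in 001010001001100

5


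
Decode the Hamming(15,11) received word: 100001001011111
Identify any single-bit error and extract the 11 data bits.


Syndrome = 5: error at position 5

Data: 01101011111 (corrected bit 5)


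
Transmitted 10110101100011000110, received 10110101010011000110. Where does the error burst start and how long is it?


XOR: 00000000110000000000

Burst at position 8, length 2


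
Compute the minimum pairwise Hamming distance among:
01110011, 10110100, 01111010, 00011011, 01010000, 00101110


Comparing all pairs, minimum distance: 2
Can detect 1 errors, correct 0 errors

2


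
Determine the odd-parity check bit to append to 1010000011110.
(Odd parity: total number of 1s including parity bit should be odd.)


Number of 1s in data: 6
Parity bit: 1

1


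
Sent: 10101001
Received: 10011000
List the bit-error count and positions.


XOR: 00110001

3 error(s) at position(s): 2, 3, 7


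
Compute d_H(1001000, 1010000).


XOR: 0011000
Count of 1s: 2

2


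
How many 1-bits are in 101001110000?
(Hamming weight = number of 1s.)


Counting 1s in 101001110000

5


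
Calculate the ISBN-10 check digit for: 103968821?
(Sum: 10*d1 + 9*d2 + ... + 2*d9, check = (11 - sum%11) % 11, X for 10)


Weighted sum: 213
213 mod 11 = 4

Check digit: 7


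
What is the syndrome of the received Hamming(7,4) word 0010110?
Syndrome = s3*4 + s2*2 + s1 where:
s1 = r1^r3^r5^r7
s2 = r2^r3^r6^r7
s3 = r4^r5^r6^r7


s1=0, s2=0, s3=0

Syndrome = 0 (no error)


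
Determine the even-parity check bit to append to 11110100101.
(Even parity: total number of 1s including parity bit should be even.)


Number of 1s in data: 7
Parity bit: 1

1


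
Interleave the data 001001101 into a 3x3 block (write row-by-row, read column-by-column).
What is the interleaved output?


Matrix:
  001
  001
  101
Read columns: 001000111

001000111


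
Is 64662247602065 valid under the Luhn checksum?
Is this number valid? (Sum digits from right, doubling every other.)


Luhn sum = 52
52 mod 10 = 2

Invalid (Luhn sum mod 10 = 2)


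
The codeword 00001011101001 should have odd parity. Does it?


Number of 1s: 6

No, parity error (6 ones)


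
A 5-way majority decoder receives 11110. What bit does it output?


Ones: 4 out of 5
Threshold: 3

1 (4/5 voted 1)


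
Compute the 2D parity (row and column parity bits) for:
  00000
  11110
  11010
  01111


Row parities: 0010
Column parities: 01011

Row P: 0010, Col P: 01011, Corner: 1


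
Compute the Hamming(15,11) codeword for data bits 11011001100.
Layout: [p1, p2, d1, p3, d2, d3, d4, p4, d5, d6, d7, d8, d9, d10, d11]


Parity bits: p1=1, p2=0, p3=0, p4=1

101010111001100


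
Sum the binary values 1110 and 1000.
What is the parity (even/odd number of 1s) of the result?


1110 = 14
1000 = 8
Sum = 22 = 10110
1s count = 3

odd parity (3 ones in 10110)


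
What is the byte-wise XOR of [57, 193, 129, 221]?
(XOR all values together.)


XOR chain: 57 ^ 193 ^ 129 ^ 221 = 164

164


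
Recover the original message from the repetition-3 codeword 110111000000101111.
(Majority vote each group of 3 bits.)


Groups: 110, 111, 000, 000, 101, 111
Majority votes: 110011

110011


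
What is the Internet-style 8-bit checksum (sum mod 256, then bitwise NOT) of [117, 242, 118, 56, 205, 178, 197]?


Sum = 1113 mod 256 = 89
Complement = 166

166


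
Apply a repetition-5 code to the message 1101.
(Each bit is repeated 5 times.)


Each bit -> 5 copies

11111111110000011111


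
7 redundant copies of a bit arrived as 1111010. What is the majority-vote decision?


Ones: 5 out of 7
Threshold: 4

1 (5/7 voted 1)


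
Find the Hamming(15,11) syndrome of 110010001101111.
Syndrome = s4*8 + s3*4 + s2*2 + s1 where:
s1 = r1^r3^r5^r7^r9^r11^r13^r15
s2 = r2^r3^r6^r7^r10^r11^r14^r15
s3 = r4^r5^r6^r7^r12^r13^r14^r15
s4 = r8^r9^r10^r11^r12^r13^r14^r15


s1=1, s2=0, s3=1, s4=0

Syndrome = 5 (error at position 5)


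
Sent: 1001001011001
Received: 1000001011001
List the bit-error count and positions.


XOR: 0001000000000

1 error(s) at position(s): 3


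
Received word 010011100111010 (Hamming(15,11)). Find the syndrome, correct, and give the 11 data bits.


Syndrome = 5: error at position 5

Data: 00110111010 (corrected bit 5)


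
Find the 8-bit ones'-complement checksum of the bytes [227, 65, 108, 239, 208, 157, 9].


Sum = 1013 mod 256 = 245
Complement = 10

10


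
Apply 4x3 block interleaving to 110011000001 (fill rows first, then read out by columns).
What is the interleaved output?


Matrix:
  110
  011
  000
  001
Read columns: 100011000101

100011000101


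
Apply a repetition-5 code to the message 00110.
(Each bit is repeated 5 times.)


Each bit -> 5 copies

0000000000111111111100000


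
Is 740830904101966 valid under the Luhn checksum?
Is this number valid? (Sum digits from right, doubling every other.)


Luhn sum = 60
60 mod 10 = 0

Valid (Luhn sum mod 10 = 0)


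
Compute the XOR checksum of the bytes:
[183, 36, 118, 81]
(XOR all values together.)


XOR chain: 183 ^ 36 ^ 118 ^ 81 = 180

180


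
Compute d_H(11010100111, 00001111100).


XOR: 11011011011
Count of 1s: 8

8


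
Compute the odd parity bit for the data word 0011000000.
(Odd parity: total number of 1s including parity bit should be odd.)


Number of 1s in data: 2
Parity bit: 1

1


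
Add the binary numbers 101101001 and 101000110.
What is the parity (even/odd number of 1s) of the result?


101101001 = 361
101000110 = 326
Sum = 687 = 1010101111
1s count = 7

odd parity (7 ones in 1010101111)
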